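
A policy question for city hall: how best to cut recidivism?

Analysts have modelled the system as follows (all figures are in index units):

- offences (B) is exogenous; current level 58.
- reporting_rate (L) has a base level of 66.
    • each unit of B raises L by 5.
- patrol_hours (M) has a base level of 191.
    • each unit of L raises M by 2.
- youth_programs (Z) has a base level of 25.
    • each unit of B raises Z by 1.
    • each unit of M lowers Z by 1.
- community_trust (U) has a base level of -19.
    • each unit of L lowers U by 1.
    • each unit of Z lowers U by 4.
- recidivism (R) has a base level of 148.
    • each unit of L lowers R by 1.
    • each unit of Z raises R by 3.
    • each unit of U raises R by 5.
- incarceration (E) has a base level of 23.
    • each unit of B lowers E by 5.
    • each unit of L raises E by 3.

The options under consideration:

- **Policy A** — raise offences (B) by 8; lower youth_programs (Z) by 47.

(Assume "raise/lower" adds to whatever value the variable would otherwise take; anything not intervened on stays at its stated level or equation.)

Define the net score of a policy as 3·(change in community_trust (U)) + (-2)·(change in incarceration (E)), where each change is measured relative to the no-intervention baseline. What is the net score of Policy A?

1148

Baseline:
  B = 58
  L = 66 + 5·58 = 356
  M = 191 + 2·356 = 903
  Z = 25 + 58 − 903 = -820
  U = -19 − 356 − 4·(-820) = 2905
  E = 23 − 5·58 + 3·356 = 801
Policy A (B + 8, Z − 47):
  B = 58 + 8 = 66
  L = 66 + 5·66 = 396
  M = 191 + 2·396 = 983
  Z = 25 + 66 − 983 (−47 from intervention) = -939
  U = -19 − 396 − 4·(-939) = 3341
  E = 23 − 5·66 + 3·396 = 881
ΔU = 3341 − 2905 = 436; ΔE = 881 − 801 = 80
Score = 3·436 + (-2)·80 = 1148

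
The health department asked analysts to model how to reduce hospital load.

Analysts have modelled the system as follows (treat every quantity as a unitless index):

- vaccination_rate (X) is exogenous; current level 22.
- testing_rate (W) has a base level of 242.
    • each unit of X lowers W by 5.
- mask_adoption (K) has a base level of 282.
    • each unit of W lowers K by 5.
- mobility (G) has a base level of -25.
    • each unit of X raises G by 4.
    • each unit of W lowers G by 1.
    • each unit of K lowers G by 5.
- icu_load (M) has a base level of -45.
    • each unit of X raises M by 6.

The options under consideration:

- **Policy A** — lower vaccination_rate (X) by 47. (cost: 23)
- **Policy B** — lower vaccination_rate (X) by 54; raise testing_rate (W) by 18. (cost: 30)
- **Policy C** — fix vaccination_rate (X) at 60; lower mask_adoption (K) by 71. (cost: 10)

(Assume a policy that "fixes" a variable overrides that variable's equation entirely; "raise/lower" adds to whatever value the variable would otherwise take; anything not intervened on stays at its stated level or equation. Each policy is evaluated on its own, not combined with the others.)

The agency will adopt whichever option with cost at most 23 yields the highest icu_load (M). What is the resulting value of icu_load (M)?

Policy A (X − 47):
  X = 22 − 47 = -25
  M = -45 + 6·(-25) = -195
Policy C (X := 60, K − 71):
  X = 60
  M = -45 + 6·60 = 315
Comparing — Policy A: M=-195, Policy C: M=315. Highest is 315 (Policy C).

315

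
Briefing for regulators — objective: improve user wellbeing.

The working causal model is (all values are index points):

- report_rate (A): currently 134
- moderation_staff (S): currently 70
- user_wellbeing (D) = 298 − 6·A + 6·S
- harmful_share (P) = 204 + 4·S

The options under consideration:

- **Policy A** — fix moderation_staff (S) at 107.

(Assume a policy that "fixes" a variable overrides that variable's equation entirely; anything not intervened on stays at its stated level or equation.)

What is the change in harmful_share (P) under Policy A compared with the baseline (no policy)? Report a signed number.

148

Baseline:
  S = 70
  P = 204 + 4·70 = 484
Policy A (S := 107):
  S = 107
  P = 204 + 4·107 = 632
Change in P: 632 − 484 = 148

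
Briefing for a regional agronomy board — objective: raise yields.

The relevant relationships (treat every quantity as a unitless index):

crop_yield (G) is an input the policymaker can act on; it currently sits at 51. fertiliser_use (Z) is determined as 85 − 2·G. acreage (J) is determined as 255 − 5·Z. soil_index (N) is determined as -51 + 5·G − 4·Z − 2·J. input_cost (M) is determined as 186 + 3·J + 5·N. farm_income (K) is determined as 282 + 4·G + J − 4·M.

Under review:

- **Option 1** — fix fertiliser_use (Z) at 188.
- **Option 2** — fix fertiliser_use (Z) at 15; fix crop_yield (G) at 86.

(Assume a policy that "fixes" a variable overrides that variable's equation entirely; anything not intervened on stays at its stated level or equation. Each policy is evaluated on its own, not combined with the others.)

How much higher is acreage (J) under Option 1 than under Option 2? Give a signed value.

-865

Option 1 (Z := 188):
  G = 51
  Z = 188
  J = 255 − 5·188 = -685
Option 2 (Z := 15, G := 86):
  G = 86
  Z = 15
  J = 255 − 5·15 = 180
J: -685 − 180 = -865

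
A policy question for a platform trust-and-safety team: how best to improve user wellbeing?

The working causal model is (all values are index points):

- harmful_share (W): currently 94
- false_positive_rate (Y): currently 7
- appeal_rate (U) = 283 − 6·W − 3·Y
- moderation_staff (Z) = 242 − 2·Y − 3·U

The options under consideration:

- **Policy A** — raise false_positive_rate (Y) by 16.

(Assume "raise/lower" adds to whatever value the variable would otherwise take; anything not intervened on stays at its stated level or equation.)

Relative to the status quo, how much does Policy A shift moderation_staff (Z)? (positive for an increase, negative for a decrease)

Baseline:
  W = 94
  Y = 7
  U = 283 − 6·94 − 3·7 = -302
  Z = 242 − 2·7 − 3·(-302) = 1134
Policy A (Y + 16):
  W = 94
  Y = 7 + 16 = 23
  U = 283 − 6·94 − 3·23 = -350
  Z = 242 − 2·23 − 3·(-350) = 1246
Change in Z: 1246 − 1134 = 112

112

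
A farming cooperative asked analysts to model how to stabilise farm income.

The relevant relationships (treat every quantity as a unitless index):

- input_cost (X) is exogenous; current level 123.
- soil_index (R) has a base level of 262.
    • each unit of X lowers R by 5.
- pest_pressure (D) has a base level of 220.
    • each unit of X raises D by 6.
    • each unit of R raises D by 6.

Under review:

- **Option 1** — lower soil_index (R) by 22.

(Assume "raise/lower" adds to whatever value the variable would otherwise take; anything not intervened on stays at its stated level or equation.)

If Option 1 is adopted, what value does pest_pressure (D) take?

Option 1 (R − 22):
  X = 123
  R = 262 − 5·123 (−22 from intervention) = -375
  D = 220 + 6·123 + 6·(-375) = -1292

-1292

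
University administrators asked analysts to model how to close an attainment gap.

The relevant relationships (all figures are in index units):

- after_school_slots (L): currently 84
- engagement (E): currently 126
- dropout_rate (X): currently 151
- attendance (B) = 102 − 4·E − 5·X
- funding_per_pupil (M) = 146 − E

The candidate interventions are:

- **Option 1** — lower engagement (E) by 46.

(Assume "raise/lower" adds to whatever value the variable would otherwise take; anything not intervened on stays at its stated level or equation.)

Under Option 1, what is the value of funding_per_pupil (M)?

66

Option 1 (E − 46):
  E = 126 − 46 = 80
  M = 146 − 80 = 66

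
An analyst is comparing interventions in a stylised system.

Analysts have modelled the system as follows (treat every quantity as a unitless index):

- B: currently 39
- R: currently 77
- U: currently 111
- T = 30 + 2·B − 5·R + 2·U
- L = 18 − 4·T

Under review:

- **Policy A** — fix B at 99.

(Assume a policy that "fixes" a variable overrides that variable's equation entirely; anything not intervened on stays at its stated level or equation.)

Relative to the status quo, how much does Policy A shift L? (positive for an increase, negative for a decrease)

-480

Baseline:
  B = 39
  R = 77
  U = 111
  T = 30 + 2·39 − 5·77 + 2·111 = -55
  L = 18 − 4·(-55) = 238
Policy A (B := 99):
  B = 99
  R = 77
  U = 111
  T = 30 + 2·99 − 5·77 + 2·111 = 65
  L = 18 − 4·65 = -242
Change in L: -242 − 238 = -480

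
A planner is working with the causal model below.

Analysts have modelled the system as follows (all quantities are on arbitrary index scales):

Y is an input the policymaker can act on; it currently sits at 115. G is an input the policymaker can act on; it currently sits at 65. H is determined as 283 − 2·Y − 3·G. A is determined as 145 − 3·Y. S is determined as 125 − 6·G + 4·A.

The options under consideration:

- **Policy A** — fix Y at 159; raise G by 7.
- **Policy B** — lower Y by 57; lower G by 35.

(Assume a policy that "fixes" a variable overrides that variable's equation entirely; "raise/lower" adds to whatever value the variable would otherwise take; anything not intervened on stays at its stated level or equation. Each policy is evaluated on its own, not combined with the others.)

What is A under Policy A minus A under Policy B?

-303

Policy A (Y := 159, G + 7):
  Y = 159
  A = 145 − 3·159 = -332
Policy B (Y − 57, G − 35):
  Y = 115 − 57 = 58
  A = 145 − 3·58 = -29
A: -332 − (-29) = -303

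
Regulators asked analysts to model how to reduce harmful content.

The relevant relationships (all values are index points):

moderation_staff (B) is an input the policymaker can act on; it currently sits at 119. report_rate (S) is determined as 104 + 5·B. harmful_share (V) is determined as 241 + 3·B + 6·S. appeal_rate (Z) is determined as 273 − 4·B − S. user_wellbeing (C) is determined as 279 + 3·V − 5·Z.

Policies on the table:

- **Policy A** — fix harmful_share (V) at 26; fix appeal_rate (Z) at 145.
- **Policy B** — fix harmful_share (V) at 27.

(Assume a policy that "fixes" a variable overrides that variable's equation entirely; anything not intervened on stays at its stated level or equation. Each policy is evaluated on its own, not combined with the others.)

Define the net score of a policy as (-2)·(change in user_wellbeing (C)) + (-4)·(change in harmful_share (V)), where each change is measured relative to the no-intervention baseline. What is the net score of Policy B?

Baseline:
  B = 119
  S = 104 + 5·119 = 699
  V = 241 + 3·119 + 6·699 = 4792
  Z = 273 − 4·119 − 699 = -902
  C = 279 + 3·4792 − 5·(-902) = 19165
Policy B (V := 27):
  B = 119
  S = 104 + 5·119 = 699
  V = 27
  Z = 273 − 4·119 − 699 = -902
  C = 279 + 3·27 − 5·(-902) = 4870
ΔC = 4870 − 19165 = -14295; ΔV = 27 − 4792 = -4765
Score = (-2)·(-14295) + (-4)·(-4765) = 47650

47650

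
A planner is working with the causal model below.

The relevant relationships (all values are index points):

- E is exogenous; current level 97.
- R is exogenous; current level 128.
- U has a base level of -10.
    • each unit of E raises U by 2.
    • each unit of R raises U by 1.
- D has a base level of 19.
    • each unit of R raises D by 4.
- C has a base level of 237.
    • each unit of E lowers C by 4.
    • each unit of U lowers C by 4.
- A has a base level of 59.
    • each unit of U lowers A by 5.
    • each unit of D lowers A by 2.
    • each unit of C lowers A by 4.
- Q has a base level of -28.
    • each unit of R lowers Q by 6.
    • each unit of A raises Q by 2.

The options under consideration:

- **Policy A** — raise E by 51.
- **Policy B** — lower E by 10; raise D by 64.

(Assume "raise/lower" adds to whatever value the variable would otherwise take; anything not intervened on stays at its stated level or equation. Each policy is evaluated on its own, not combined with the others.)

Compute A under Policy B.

Policy B (E − 10, D + 64):
  E = 97 − 10 = 87
  R = 128
  U = -10 + 2·87 + 128 = 292
  D = 19 + 4·128 (+64 from intervention) = 595
  C = 237 − 4·87 − 4·292 = -1279
  A = 59 − 5·292 − 2·595 − 4·(-1279) = 2525

2525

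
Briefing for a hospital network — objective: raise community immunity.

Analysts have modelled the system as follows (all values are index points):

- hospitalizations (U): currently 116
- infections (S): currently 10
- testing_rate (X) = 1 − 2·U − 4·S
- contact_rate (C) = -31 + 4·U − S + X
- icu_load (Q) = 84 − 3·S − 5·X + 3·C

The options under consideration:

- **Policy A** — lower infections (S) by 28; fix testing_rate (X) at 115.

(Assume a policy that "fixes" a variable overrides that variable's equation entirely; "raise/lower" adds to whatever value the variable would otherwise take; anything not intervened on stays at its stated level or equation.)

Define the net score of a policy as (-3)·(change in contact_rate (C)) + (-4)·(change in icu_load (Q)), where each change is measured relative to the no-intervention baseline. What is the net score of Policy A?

1174

Baseline:
  U = 116
  S = 10
  X = 1 − 2·116 − 4·10 = -271
  C = -31 + 4·116 − 10 + (-271) = 152
  Q = 84 − 3·10 − 5·(-271) + 3·152 = 1865
Policy A (S − 28, X := 115):
  U = 116
  S = 10 − 28 = -18
  X = 115
  C = -31 + 4·116 − (-18) + 115 = 566
  Q = 84 − 3·(-18) − 5·115 + 3·566 = 1261
ΔC = 566 − 152 = 414; ΔQ = 1261 − 1865 = -604
Score = (-3)·414 + (-4)·(-604) = 1174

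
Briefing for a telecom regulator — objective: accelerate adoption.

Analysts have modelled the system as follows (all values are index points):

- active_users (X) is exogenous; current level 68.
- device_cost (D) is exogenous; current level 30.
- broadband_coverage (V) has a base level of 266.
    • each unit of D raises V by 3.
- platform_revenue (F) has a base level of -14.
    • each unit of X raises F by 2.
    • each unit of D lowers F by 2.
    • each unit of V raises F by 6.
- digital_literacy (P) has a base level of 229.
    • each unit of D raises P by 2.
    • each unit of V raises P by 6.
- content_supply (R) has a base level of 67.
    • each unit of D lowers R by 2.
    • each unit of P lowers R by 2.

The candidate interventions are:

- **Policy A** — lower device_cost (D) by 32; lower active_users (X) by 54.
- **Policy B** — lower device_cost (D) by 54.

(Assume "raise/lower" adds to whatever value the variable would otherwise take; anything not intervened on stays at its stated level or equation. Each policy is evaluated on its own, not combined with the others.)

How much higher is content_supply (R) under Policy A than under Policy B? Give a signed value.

-924

Policy A (D − 32, X − 54):
  D = 30 − 32 = -2
  V = 266 + 3·(-2) = 260
  P = 229 + 2·(-2) + 6·260 = 1785
  R = 67 − 2·(-2) − 2·1785 = -3499
Policy B (D − 54):
  D = 30 − 54 = -24
  V = 266 + 3·(-24) = 194
  P = 229 + 2·(-24) + 6·194 = 1345
  R = 67 − 2·(-24) − 2·1345 = -2575
R: -3499 − (-2575) = -924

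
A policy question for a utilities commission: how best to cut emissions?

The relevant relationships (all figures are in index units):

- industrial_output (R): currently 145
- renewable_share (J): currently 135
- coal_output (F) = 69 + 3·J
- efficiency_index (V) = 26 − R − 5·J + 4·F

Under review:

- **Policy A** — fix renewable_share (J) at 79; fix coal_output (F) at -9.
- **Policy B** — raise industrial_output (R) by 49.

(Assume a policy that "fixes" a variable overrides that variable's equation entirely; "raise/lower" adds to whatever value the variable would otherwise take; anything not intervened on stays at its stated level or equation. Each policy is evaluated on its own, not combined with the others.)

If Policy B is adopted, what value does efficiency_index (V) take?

1053

Policy B (R + 49):
  R = 145 + 49 = 194
  J = 135
  F = 69 + 3·135 = 474
  V = 26 − 194 − 5·135 + 4·474 = 1053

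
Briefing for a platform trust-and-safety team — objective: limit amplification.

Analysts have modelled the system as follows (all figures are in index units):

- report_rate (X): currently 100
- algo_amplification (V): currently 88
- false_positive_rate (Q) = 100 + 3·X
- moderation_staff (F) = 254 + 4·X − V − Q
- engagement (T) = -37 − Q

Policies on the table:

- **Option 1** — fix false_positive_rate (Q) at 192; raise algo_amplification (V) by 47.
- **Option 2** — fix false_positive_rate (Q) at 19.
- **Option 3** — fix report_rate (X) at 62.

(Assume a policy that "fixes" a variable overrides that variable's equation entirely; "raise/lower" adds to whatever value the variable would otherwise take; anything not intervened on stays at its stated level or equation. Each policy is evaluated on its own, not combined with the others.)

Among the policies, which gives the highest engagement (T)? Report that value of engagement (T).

Option 1 (Q := 192, V + 47):
  X = 100
  Q = 192
  T = -37 − 192 = -229
Option 2 (Q := 19):
  X = 100
  Q = 19
  T = -37 − 19 = -56
Option 3 (X := 62):
  X = 62
  Q = 100 + 3·62 = 286
  T = -37 − 286 = -323
Comparing — Option 1: T=-229, Option 2: T=-56, Option 3: T=-323. Highest is -56 (Option 2).

-56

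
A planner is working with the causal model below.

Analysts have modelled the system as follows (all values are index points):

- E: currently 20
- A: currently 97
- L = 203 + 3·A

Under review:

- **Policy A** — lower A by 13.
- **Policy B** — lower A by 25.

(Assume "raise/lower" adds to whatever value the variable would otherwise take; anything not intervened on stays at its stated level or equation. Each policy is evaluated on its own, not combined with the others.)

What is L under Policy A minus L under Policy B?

Policy A (A − 13):
  A = 97 − 13 = 84
  L = 203 + 3·84 = 455
Policy B (A − 25):
  A = 97 − 25 = 72
  L = 203 + 3·72 = 419
L: 455 − 419 = 36

36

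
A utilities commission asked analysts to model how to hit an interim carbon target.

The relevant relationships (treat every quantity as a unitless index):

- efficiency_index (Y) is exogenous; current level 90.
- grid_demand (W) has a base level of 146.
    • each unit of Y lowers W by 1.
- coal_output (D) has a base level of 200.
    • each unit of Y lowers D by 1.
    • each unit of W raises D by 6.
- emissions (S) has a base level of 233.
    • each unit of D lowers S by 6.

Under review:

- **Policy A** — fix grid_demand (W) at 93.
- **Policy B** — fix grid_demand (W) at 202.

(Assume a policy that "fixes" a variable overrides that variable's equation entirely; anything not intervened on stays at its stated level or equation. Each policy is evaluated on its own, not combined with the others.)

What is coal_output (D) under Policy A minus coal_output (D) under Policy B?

-654

Policy A (W := 93):
  Y = 90
  W = 93
  D = 200 − 90 + 6·93 = 668
Policy B (W := 202):
  Y = 90
  W = 202
  D = 200 − 90 + 6·202 = 1322
D: 668 − 1322 = -654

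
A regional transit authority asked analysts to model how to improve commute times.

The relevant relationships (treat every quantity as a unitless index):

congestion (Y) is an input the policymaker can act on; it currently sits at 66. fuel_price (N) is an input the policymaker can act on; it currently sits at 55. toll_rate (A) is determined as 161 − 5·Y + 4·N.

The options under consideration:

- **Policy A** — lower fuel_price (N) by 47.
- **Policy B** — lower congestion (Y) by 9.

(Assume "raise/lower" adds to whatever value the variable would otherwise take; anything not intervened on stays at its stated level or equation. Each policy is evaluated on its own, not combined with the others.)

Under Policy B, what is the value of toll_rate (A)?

96

Policy B (Y − 9):
  Y = 66 − 9 = 57
  N = 55
  A = 161 − 5·57 + 4·55 = 96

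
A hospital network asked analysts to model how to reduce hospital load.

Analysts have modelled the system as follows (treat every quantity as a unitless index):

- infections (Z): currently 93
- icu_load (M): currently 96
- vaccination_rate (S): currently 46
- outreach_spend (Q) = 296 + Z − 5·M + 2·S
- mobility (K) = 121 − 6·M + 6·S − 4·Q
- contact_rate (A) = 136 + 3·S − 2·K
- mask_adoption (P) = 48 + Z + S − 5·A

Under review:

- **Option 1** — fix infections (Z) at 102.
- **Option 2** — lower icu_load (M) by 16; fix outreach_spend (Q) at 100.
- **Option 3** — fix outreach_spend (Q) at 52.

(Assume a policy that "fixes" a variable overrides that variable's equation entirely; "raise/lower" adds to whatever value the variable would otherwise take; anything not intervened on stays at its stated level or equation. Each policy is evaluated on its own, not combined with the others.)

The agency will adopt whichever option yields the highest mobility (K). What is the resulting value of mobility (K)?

-219

Option 1 (Z := 102):
  Z = 102
  M = 96
  S = 46
  Q = 296 + 102 − 5·96 + 2·46 = 10
  K = 121 − 6·96 + 6·46 − 4·10 = -219
Option 2 (M − 16, Q := 100):
  Z = 93
  M = 96 − 16 = 80
  S = 46
  Q = 100
  K = 121 − 6·80 + 6·46 − 4·100 = -483
Option 3 (Q := 52):
  Z = 93
  M = 96
  S = 46
  Q = 52
  K = 121 − 6·96 + 6·46 − 4·52 = -387
Comparing — Option 1: K=-219, Option 2: K=-483, Option 3: K=-387. Highest is -219 (Option 1).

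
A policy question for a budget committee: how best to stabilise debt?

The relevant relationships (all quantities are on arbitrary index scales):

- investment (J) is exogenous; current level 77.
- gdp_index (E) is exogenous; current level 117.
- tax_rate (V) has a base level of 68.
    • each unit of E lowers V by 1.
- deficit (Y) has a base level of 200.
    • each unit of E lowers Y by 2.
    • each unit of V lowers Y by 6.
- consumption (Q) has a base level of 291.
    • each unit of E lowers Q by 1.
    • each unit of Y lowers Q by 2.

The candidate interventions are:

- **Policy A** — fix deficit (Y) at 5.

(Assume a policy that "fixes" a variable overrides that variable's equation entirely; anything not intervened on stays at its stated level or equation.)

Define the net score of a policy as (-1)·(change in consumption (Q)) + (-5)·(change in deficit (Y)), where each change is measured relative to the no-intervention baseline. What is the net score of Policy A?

765

Baseline:
  E = 117
  V = 68 − 117 = -49
  Y = 200 − 2·117 − 6·(-49) = 260
  Q = 291 − 117 − 2·260 = -346
Policy A (Y := 5):
  E = 117
  V = 68 − 117 = -49
  Y = 5
  Q = 291 − 117 − 2·5 = 164
ΔQ = 164 − (-346) = 510; ΔY = 5 − 260 = -255
Score = (-1)·510 + (-5)·(-255) = 765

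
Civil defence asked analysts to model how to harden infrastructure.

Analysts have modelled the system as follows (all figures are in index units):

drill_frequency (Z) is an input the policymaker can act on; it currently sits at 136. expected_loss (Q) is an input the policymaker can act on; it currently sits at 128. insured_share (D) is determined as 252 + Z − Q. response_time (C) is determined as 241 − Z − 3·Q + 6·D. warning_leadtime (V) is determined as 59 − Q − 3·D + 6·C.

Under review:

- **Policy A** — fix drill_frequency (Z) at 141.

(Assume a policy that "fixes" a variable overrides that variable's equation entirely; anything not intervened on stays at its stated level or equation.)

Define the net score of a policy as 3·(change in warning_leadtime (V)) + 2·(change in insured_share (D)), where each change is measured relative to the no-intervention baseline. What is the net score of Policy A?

415

Baseline:
  Z = 136
  Q = 128
  D = 252 + 136 − 128 = 260
  C = 241 − 136 − 3·128 + 6·260 = 1281
  V = 59 − 128 − 3·260 + 6·1281 = 6837
Policy A (Z := 141):
  Z = 141
  Q = 128
  D = 252 + 141 − 128 = 265
  C = 241 − 141 − 3·128 + 6·265 = 1306
  V = 59 − 128 − 3·265 + 6·1306 = 6972
ΔV = 6972 − 6837 = 135; ΔD = 265 − 260 = 5
Score = 3·135 + 2·5 = 415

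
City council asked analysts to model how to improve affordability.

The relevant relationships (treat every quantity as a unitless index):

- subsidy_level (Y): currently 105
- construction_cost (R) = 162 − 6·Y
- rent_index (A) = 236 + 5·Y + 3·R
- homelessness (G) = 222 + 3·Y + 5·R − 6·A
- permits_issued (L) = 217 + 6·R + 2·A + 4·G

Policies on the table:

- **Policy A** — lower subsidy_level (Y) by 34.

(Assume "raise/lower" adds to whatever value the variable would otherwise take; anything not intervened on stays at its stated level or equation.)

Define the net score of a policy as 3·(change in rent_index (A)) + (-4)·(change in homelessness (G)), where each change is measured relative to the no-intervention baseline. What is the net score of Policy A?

8262

Baseline:
  Y = 105
  R = 162 − 6·105 = -468
  A = 236 + 5·105 + 3·(-468) = -643
  G = 222 + 3·105 + 5·(-468) − 6·(-643) = 2055
Policy A (Y − 34):
  Y = 105 − 34 = 71
  R = 162 − 6·71 = -264
  A = 236 + 5·71 + 3·(-264) = -201
  G = 222 + 3·71 + 5·(-264) − 6·(-201) = 321
ΔA = -201 − (-643) = 442; ΔG = 321 − 2055 = -1734
Score = 3·442 + (-4)·(-1734) = 8262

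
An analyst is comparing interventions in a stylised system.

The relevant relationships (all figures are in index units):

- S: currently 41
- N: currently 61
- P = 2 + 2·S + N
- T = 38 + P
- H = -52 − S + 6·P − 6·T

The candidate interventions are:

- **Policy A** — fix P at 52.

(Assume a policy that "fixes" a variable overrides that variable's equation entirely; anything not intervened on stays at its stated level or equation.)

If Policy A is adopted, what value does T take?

Policy A (P := 52):
  S = 41
  N = 61
  P = 52
  T = 38 + 52 = 90

90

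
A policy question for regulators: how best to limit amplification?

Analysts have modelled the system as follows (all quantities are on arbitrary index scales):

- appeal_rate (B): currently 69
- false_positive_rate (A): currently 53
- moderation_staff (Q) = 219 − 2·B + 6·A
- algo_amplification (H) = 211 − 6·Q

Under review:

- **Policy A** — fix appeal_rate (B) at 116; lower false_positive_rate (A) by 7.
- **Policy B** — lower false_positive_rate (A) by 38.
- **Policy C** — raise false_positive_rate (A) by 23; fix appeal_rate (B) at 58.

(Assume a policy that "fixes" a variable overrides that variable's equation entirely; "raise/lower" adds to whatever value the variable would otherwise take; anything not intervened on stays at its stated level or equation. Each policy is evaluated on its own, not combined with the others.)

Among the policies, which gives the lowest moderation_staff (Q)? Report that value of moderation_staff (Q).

Policy A (B := 116, A − 7):
  B = 116
  A = 53 − 7 = 46
  Q = 219 − 2·116 + 6·46 = 263
Policy B (A − 38):
  B = 69
  A = 53 − 38 = 15
  Q = 219 − 2·69 + 6·15 = 171
Policy C (A + 23, B := 58):
  B = 58
  A = 53 + 23 = 76
  Q = 219 − 2·58 + 6·76 = 559
Comparing — Policy A: Q=263, Policy B: Q=171, Policy C: Q=559. Lowest is 171 (Policy B).

171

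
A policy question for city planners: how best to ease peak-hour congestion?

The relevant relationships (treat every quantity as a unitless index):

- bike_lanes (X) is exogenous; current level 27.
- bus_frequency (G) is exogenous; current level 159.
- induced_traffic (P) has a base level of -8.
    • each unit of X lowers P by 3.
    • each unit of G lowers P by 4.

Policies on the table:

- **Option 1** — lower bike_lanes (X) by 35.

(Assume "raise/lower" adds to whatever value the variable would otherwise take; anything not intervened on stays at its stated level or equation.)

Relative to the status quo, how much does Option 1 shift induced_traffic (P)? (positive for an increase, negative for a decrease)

105

Baseline:
  X = 27
  G = 159
  P = -8 − 3·27 − 4·159 = -725
Option 1 (X − 35):
  X = 27 − 35 = -8
  G = 159
  P = -8 − 3·(-8) − 4·159 = -620
Change in P: -620 − (-725) = 105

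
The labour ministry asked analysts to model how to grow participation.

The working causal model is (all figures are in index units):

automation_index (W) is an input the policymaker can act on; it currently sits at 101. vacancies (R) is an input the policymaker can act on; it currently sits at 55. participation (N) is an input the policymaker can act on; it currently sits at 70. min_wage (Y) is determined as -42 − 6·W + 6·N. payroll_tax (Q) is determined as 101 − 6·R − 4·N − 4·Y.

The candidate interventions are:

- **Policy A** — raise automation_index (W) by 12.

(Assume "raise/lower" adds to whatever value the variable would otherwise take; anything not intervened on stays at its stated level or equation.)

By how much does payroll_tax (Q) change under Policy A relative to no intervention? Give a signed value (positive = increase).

Baseline:
  W = 101
  R = 55
  N = 70
  Y = -42 − 6·101 + 6·70 = -228
  Q = 101 − 6·55 − 4·70 − 4·(-228) = 403
Policy A (W + 12):
  W = 101 + 12 = 113
  R = 55
  N = 70
  Y = -42 − 6·113 + 6·70 = -300
  Q = 101 − 6·55 − 4·70 − 4·(-300) = 691
Change in Q: 691 − 403 = 288

288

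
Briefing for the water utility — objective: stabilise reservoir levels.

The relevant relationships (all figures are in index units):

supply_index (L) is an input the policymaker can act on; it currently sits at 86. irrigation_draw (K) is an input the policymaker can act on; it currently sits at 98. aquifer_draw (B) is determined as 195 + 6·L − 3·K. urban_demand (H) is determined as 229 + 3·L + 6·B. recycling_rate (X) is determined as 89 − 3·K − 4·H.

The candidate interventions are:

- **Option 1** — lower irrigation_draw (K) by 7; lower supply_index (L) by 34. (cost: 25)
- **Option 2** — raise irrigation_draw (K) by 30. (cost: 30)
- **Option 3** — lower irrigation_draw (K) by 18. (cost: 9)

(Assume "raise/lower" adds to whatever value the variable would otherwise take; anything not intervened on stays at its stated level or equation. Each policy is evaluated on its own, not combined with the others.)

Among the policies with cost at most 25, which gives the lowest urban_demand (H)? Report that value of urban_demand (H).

1789

Option 1 (K − 7, L − 34):
  L = 86 − 34 = 52
  K = 98 − 7 = 91
  B = 195 + 6·52 − 3·91 = 234
  H = 229 + 3·52 + 6·234 = 1789
Option 3 (K − 18):
  L = 86
  K = 98 − 18 = 80
  B = 195 + 6·86 − 3·80 = 471
  H = 229 + 3·86 + 6·471 = 3313
Comparing — Option 1: H=1789, Option 3: H=3313. Lowest is 1789 (Option 1).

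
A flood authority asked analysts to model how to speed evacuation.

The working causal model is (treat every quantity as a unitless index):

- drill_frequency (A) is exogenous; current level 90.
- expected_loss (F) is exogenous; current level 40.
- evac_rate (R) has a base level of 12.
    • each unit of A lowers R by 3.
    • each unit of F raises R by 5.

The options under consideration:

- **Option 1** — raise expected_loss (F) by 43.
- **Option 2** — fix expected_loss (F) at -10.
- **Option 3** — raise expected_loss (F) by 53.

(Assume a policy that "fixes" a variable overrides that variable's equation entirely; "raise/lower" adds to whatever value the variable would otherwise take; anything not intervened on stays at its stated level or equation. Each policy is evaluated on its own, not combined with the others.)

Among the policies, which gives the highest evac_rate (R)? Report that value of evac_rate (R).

207

Option 1 (F + 43):
  A = 90
  F = 40 + 43 = 83
  R = 12 − 3·90 + 5·83 = 157
Option 2 (F := -10):
  A = 90
  F = -10
  R = 12 − 3·90 + 5·(-10) = -308
Option 3 (F + 53):
  A = 90
  F = 40 + 53 = 93
  R = 12 − 3·90 + 5·93 = 207
Comparing — Option 1: R=157, Option 2: R=-308, Option 3: R=207. Highest is 207 (Option 3).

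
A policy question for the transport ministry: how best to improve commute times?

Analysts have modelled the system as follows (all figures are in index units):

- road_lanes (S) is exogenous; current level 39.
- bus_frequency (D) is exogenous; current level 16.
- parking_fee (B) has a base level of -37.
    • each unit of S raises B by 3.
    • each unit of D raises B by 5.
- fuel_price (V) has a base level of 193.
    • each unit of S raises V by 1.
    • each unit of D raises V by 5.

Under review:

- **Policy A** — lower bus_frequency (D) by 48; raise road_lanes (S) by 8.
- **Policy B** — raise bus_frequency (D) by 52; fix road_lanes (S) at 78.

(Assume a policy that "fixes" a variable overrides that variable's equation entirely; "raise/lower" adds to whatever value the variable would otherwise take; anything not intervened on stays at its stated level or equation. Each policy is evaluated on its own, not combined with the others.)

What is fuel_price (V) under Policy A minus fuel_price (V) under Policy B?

-531

Policy A (D − 48, S + 8):
  S = 39 + 8 = 47
  D = 16 − 48 = -32
  V = 193 + 47 + 5·(-32) = 80
Policy B (D + 52, S := 78):
  S = 78
  D = 16 + 52 = 68
  V = 193 + 78 + 5·68 = 611
V: 80 − 611 = -531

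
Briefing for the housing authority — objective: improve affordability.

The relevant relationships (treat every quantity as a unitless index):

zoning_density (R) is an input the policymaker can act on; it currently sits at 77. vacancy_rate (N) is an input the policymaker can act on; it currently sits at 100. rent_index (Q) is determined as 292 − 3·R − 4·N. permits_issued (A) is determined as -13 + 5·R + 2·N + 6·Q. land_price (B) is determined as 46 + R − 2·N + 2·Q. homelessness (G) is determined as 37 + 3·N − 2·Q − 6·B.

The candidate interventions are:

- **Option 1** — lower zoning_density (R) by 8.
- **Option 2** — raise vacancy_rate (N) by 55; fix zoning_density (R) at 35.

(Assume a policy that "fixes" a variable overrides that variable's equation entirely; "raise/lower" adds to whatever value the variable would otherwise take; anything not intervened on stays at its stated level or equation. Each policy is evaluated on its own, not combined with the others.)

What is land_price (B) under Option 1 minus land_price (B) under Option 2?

Option 1 (R − 8):
  R = 77 − 8 = 69
  N = 100
  Q = 292 − 3·69 − 4·100 = -315
  B = 46 + 69 − 2·100 + 2·(-315) = -715
Option 2 (N + 55, R := 35):
  R = 35
  N = 100 + 55 = 155
  Q = 292 − 3·35 − 4·155 = -433
  B = 46 + 35 − 2·155 + 2·(-433) = -1095
B: -715 − (-1095) = 380

380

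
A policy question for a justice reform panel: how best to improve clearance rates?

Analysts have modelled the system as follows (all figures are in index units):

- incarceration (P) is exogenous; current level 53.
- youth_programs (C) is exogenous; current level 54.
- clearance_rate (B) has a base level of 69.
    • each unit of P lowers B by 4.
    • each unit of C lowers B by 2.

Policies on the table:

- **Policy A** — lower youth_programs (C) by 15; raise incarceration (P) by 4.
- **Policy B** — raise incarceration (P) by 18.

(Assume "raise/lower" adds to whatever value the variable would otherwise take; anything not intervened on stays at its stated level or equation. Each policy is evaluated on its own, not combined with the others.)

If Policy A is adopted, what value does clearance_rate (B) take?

Policy A (C − 15, P + 4):
  P = 53 + 4 = 57
  C = 54 − 15 = 39
  B = 69 − 4·57 − 2·39 = -237

-237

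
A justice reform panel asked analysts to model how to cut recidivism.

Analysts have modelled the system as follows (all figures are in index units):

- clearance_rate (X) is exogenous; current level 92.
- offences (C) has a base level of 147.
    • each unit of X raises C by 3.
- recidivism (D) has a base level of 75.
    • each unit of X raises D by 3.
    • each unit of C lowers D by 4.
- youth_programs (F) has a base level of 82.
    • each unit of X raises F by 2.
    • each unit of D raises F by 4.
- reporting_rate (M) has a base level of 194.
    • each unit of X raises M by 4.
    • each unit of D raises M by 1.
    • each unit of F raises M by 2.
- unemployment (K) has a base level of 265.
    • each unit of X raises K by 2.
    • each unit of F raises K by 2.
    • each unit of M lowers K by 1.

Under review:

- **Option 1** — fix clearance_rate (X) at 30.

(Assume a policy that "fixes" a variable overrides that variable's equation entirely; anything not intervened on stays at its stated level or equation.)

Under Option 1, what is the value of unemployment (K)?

794

Option 1 (X := 30):
  X = 30
  C = 147 + 3·30 = 237
  D = 75 + 3·30 − 4·237 = -783
  F = 82 + 2·30 + 4·(-783) = -2990
  M = 194 + 4·30 + (-783) + 2·(-2990) = -6449
  K = 265 + 2·30 + 2·(-2990) − (-6449) = 794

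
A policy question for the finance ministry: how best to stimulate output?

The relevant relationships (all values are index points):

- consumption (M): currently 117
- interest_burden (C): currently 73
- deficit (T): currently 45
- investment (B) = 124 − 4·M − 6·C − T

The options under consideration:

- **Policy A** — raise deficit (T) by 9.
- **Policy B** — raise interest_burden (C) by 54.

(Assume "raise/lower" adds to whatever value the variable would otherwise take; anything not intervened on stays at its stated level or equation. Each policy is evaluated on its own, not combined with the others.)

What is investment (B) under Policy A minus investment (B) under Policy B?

Policy A (T + 9):
  M = 117
  C = 73
  T = 45 + 9 = 54
  B = 124 − 4·117 − 6·73 − 54 = -836
Policy B (C + 54):
  M = 117
  C = 73 + 54 = 127
  T = 45
  B = 124 − 4·117 − 6·127 − 45 = -1151
B: -836 − (-1151) = 315

315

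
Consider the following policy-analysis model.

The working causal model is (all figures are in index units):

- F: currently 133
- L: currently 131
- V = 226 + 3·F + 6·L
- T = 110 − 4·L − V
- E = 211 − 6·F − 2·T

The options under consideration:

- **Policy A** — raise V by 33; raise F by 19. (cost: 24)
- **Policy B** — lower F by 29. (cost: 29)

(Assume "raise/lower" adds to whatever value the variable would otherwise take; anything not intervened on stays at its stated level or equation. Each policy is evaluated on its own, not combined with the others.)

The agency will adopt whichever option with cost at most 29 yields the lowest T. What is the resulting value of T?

Policy A (V + 33, F + 19):
  F = 133 + 19 = 152
  L = 131
  V = 226 + 3·152 + 6·131 (+33 from intervention) = 1501
  T = 110 − 4·131 − 1501 = -1915
Policy B (F − 29):
  F = 133 − 29 = 104
  L = 131
  V = 226 + 3·104 + 6·131 = 1324
  T = 110 − 4·131 − 1324 = -1738
Comparing — Policy A: T=-1915, Policy B: T=-1738. Lowest is -1915 (Policy A).

-1915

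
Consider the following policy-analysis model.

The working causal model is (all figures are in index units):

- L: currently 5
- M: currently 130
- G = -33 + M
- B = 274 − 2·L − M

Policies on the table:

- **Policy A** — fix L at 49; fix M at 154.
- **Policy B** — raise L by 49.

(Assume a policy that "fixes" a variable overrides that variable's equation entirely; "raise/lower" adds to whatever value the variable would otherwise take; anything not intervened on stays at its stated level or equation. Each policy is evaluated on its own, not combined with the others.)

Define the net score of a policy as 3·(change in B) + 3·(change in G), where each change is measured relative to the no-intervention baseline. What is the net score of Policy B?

-294

Baseline:
  L = 5
  M = 130
  G = -33 + 130 = 97
  B = 274 − 2·5 − 130 = 134
Policy B (L + 49):
  L = 5 + 49 = 54
  M = 130
  G = -33 + 130 = 97
  B = 274 − 2·54 − 130 = 36
ΔB = 36 − 134 = -98; ΔG = 97 − 97 = 0
Score = 3·(-98) + 3·0 = -294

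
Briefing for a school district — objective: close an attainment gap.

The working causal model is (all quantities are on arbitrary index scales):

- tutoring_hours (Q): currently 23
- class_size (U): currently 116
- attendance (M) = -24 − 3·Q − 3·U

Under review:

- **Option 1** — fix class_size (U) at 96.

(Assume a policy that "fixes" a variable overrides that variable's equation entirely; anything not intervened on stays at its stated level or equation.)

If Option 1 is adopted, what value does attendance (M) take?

Option 1 (U := 96):
  Q = 23
  U = 96
  M = -24 − 3·23 − 3·96 = -381

-381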